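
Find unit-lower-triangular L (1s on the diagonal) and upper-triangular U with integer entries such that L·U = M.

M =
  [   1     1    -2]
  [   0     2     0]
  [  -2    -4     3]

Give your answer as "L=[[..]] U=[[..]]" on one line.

  row1 -= 0·row0 → [0,2,0]
  row2 -= -2·row0 → [0,-2,-1]
  row2 -= -1·row1 → [0,0,-1]

L=[[1,0,0],[0,1,0],[-2,-1,1]] U=[[1,1,-2],[0,2,0],[0,0,-1]]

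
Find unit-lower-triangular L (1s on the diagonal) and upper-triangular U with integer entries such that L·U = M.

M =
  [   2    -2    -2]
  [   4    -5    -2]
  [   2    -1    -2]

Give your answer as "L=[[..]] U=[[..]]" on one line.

L=[[1,0,0],[2,1,0],[1,-1,1]] U=[[2,-2,-2],[0,-1,2],[0,0,2]]

  r1 -= 2·r0 → [0,-1,2]
  r2 -= 1·r0 → [0,1,0]
  r2 -= -1·r1 → [0,0,2]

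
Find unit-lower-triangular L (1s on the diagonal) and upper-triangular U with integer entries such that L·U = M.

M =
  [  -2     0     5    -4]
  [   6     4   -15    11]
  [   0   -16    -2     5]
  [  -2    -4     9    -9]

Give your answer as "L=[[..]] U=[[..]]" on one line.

  row1 -= -3·row0 → [0,4,0,-1]
  row2 -= 0·row0 → [0,-16,-2,5]
  row3 -= 1·row0 → [0,-4,4,-5]
  row2 -= -4·row1 → [0,0,-2,1]
  row3 -= -1·row1 → [0,0,4,-6]
  row3 -= -2·row2 → [0,0,0,-4]

L=[[1,0,0,0],[-3,1,0,0],[0,-4,1,0],[1,-1,-2,1]] U=[[-2,0,5,-4],[0,4,0,-1],[0,0,-2,1],[0,0,0,-4]]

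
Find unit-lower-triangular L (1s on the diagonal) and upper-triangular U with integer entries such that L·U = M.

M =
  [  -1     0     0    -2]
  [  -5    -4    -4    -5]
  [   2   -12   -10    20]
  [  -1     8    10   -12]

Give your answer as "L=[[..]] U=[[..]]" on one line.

  r1 -= 5·r0 → [0,-4,-4,5]
  r2 -= -2·r0 → [0,-12,-10,16]
  r3 -= 1·r0 → [0,8,10,-10]
  r2 -= 3·r1 → [0,0,2,1]
  r3 -= -2·r1 → [0,0,2,0]
  r3 -= 1·r2 → [0,0,0,-1]

L=[[1,0,0,0],[5,1,0,0],[-2,3,1,0],[1,-2,1,1]] U=[[-1,0,0,-2],[0,-4,-4,5],[0,0,2,1],[0,0,0,-1]]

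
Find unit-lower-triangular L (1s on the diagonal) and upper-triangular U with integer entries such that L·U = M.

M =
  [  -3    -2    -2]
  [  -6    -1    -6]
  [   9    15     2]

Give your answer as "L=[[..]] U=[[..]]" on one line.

  row1 -= 2·row0 → [0,3,-2]
  row2 -= -3·row0 → [0,9,-4]
  row2 -= 3·row1 → [0,0,2]

L=[[1,0,0],[2,1,0],[-3,3,1]] U=[[-3,-2,-2],[0,3,-2],[0,0,2]]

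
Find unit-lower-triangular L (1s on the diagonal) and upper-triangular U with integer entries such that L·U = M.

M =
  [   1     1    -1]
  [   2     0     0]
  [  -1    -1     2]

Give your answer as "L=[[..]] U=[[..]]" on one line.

L=[[1,0,0],[2,1,0],[-1,0,1]] U=[[1,1,-1],[0,-2,2],[0,0,1]]

  R1 -= 2·R0 → [0,-2,2]
  R2 -= -1·R0 → [0,0,1]
  R2 -= 0·R1 → [0,0,1]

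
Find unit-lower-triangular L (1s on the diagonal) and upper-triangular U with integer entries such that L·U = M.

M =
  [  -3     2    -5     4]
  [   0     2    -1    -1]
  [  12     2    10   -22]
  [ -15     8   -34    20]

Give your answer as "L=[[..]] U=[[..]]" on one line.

L=[[1,0,0,0],[0,1,0,0],[-4,5,1,0],[5,-1,2,1]] U=[[-3,2,-5,4],[0,2,-1,-1],[0,0,-5,-1],[0,0,0,1]]

  r1 -= 0·r0 → [0,2,-1,-1]
  r2 -= -4·r0 → [0,10,-10,-6]
  r3 -= 5·r0 → [0,-2,-9,0]
  r2 -= 5·r1 → [0,0,-5,-1]
  r3 -= -1·r1 → [0,0,-10,-1]
  r3 -= 2·r2 → [0,0,0,1]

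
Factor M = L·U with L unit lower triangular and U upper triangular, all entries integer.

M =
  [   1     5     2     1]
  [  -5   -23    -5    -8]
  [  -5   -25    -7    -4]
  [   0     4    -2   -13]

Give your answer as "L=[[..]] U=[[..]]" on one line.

L=[[1,0,0,0],[-5,1,0,0],[-5,0,1,0],[0,2,-4,1]] U=[[1,5,2,1],[0,2,5,-3],[0,0,3,1],[0,0,0,-3]]

  r1 -= -5·r0 → [0,2,5,-3]
  r2 -= -5·r0 → [0,0,3,1]
  r3 -= 0·r0 → [0,4,-2,-13]
  r2 -= 0·r1 → [0,0,3,1]
  r3 -= 2·r1 → [0,0,-12,-7]
  r3 -= -4·r2 → [0,0,0,-3]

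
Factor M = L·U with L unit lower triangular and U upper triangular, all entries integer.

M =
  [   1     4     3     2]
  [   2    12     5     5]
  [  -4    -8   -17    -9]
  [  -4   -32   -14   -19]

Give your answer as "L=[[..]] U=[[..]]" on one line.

L=[[1,0,0,0],[2,1,0,0],[-4,2,1,0],[-4,-4,2,1]] U=[[1,4,3,2],[0,4,-1,1],[0,0,-3,-3],[0,0,0,-1]]

  r1 -= 2·r0 → [0,4,-1,1]
  r2 -= -4·r0 → [0,8,-5,-1]
  r3 -= -4·r0 → [0,-16,-2,-11]
  r2 -= 2·r1 → [0,0,-3,-3]
  r3 -= -4·r1 → [0,0,-6,-7]
  r3 -= 2·r2 → [0,0,0,-1]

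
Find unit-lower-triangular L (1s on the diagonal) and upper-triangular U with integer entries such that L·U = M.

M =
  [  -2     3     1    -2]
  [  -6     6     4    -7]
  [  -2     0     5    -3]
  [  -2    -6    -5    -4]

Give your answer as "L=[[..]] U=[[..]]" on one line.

  row1 -= 3·row0 → [0,-3,1,-1]
  row2 -= 1·row0 → [0,-3,4,-1]
  row3 -= 1·row0 → [0,-9,-6,-2]
  row2 -= 1·row1 → [0,0,3,0]
  row3 -= 3·row1 → [0,0,-9,1]
  row3 -= -3·row2 → [0,0,0,1]

L=[[1,0,0,0],[3,1,0,0],[1,1,1,0],[1,3,-3,1]] U=[[-2,3,1,-2],[0,-3,1,-1],[0,0,3,0],[0,0,0,1]]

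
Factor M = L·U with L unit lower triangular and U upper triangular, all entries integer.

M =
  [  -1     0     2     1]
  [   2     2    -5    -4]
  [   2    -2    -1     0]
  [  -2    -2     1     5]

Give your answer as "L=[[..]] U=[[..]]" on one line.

L=[[1,0,0,0],[-2,1,0,0],[-2,-1,1,0],[2,-1,-2,1]] U=[[-1,0,2,1],[0,2,-1,-2],[0,0,2,0],[0,0,0,1]]

  r1 -= -2·r0 → [0,2,-1,-2]
  r2 -= -2·r0 → [0,-2,3,2]
  r3 -= 2·r0 → [0,-2,-3,3]
  r2 -= -1·r1 → [0,0,2,0]
  r3 -= -1·r1 → [0,0,-4,1]
  r3 -= -2·r2 → [0,0,0,1]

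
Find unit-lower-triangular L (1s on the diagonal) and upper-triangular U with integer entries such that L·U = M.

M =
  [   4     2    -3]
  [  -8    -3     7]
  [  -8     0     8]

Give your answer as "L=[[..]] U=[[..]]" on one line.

L=[[1,0,0],[-2,1,0],[-2,4,1]] U=[[4,2,-3],[0,1,1],[0,0,-2]]

  row1 -= -2·row0 → [0,1,1]
  row2 -= -2·row0 → [0,4,2]
  row2 -= 4·row1 → [0,0,-2]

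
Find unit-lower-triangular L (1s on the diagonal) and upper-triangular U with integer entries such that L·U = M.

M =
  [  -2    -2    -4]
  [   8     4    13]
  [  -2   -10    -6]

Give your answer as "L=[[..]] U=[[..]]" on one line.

  row1 -= -4·row0 → [0,-4,-3]
  row2 -= 1·row0 → [0,-8,-2]
  row2 -= 2·row1 → [0,0,4]

L=[[1,0,0],[-4,1,0],[1,2,1]] U=[[-2,-2,-4],[0,-4,-3],[0,0,4]]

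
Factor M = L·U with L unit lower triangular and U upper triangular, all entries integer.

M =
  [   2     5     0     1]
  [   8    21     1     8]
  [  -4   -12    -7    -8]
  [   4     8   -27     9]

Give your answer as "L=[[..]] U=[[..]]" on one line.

L=[[1,0,0,0],[4,1,0,0],[-2,-2,1,0],[2,-2,5,1]] U=[[2,5,0,1],[0,1,1,4],[0,0,-5,2],[0,0,0,5]]

  R1 -= 4·R0 → [0,1,1,4]
  R2 -= -2·R0 → [0,-2,-7,-6]
  R3 -= 2·R0 → [0,-2,-27,7]
  R2 -= -2·R1 → [0,0,-5,2]
  R3 -= -2·R1 → [0,0,-25,15]
  R3 -= 5·R2 → [0,0,0,5]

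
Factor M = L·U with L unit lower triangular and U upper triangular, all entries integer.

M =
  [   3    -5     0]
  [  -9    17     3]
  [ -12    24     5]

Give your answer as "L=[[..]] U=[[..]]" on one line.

L=[[1,0,0],[-3,1,0],[-4,2,1]] U=[[3,-5,0],[0,2,3],[0,0,-1]]

  row1 -= -3·row0 → [0,2,3]
  row2 -= -4·row0 → [0,4,5]
  row2 -= 2·row1 → [0,0,-1]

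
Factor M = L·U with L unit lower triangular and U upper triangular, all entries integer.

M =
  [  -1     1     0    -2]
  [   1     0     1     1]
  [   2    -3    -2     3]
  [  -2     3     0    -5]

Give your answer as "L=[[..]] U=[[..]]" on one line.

  R1 -= -1·R0 → [0,1,1,-1]
  R2 -= -2·R0 → [0,-1,-2,-1]
  R3 -= 2·R0 → [0,1,0,-1]
  R2 -= -1·R1 → [0,0,-1,-2]
  R3 -= 1·R1 → [0,0,-1,0]
  R3 -= 1·R2 → [0,0,0,2]

L=[[1,0,0,0],[-1,1,0,0],[-2,-1,1,0],[2,1,1,1]] U=[[-1,1,0,-2],[0,1,1,-1],[0,0,-1,-2],[0,0,0,2]]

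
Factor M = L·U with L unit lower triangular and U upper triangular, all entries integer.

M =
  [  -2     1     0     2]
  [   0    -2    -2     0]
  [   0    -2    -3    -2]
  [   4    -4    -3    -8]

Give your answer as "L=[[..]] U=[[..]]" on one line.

  R1 -= 0·R0 → [0,-2,-2,0]
  R2 -= 0·R0 → [0,-2,-3,-2]
  R3 -= -2·R0 → [0,-2,-3,-4]
  R2 -= 1·R1 → [0,0,-1,-2]
  R3 -= 1·R1 → [0,0,-1,-4]
  R3 -= 1·R2 → [0,0,0,-2]

L=[[1,0,0,0],[0,1,0,0],[0,1,1,0],[-2,1,1,1]] U=[[-2,1,0,2],[0,-2,-2,0],[0,0,-1,-2],[0,0,0,-2]]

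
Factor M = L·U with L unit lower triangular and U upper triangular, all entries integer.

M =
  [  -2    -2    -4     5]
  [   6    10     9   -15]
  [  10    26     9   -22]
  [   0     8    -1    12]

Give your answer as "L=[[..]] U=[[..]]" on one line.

  R1 -= -3·R0 → [0,4,-3,0]
  R2 -= -5·R0 → [0,16,-11,3]
  R3 -= 0·R0 → [0,8,-1,12]
  R2 -= 4·R1 → [0,0,1,3]
  R3 -= 2·R1 → [0,0,5,12]
  R3 -= 5·R2 → [0,0,0,-3]

L=[[1,0,0,0],[-3,1,0,0],[-5,4,1,0],[0,2,5,1]] U=[[-2,-2,-4,5],[0,4,-3,0],[0,0,1,3],[0,0,0,-3]]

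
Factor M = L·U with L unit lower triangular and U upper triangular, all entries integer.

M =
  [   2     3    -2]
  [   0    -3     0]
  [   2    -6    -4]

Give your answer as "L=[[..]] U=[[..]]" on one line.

L=[[1,0,0],[0,1,0],[1,3,1]] U=[[2,3,-2],[0,-3,0],[0,0,-2]]

  r1 -= 0·r0 → [0,-3,0]
  r2 -= 1·r0 → [0,-9,-2]
  r2 -= 3·r1 → [0,0,-2]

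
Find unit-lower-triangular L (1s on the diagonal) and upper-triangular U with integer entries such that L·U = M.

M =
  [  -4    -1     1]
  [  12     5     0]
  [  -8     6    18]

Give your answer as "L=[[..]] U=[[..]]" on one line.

L=[[1,0,0],[-3,1,0],[2,4,1]] U=[[-4,-1,1],[0,2,3],[0,0,4]]

  row1 -= -3·row0 → [0,2,3]
  row2 -= 2·row0 → [0,8,16]
  row2 -= 4·row1 → [0,0,4]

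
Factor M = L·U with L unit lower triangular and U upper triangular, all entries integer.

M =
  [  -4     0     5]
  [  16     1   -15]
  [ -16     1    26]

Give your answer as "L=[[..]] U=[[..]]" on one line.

L=[[1,0,0],[-4,1,0],[4,1,1]] U=[[-4,0,5],[0,1,5],[0,0,1]]

  row1 -= -4·row0 → [0,1,5]
  row2 -= 4·row0 → [0,1,6]
  row2 -= 1·row1 → [0,0,1]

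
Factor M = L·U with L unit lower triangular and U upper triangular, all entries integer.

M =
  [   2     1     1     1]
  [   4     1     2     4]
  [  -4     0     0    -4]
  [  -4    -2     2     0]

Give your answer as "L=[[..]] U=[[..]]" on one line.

L=[[1,0,0,0],[2,1,0,0],[-2,-2,1,0],[-2,0,2,1]] U=[[2,1,1,1],[0,-1,0,2],[0,0,2,2],[0,0,0,-2]]

  r1 -= 2·r0 → [0,-1,0,2]
  r2 -= -2·r0 → [0,2,2,-2]
  r3 -= -2·r0 → [0,0,4,2]
  r2 -= -2·r1 → [0,0,2,2]
  r3 -= 0·r1 → [0,0,4,2]
  r3 -= 2·r2 → [0,0,0,-2]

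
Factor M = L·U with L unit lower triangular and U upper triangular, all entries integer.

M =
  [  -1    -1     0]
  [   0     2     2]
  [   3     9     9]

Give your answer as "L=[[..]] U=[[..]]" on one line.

L=[[1,0,0],[0,1,0],[-3,3,1]] U=[[-1,-1,0],[0,2,2],[0,0,3]]

  row1 -= 0·row0 → [0,2,2]
  row2 -= -3·row0 → [0,6,9]
  row2 -= 3·row1 → [0,0,3]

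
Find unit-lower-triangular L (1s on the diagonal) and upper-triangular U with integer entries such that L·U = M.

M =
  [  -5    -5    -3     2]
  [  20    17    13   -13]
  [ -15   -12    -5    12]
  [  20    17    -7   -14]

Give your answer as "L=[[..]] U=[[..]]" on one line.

L=[[1,0,0,0],[-4,1,0,0],[3,-1,1,0],[-4,1,-4,1]] U=[[-5,-5,-3,2],[0,-3,1,-5],[0,0,5,1],[0,0,0,3]]

  row1 -= -4·row0 → [0,-3,1,-5]
  row2 -= 3·row0 → [0,3,4,6]
  row3 -= -4·row0 → [0,-3,-19,-6]
  row2 -= -1·row1 → [0,0,5,1]
  row3 -= 1·row1 → [0,0,-20,-1]
  row3 -= -4·row2 → [0,0,0,3]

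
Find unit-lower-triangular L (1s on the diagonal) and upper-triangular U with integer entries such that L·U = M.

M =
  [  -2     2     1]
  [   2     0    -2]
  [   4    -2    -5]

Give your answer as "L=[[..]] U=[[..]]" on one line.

  R1 -= -1·R0 → [0,2,-1]
  R2 -= -2·R0 → [0,2,-3]
  R2 -= 1·R1 → [0,0,-2]

L=[[1,0,0],[-1,1,0],[-2,1,1]] U=[[-2,2,1],[0,2,-1],[0,0,-2]]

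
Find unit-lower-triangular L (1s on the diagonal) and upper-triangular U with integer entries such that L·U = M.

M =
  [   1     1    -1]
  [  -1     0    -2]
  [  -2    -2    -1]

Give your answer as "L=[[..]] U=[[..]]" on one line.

  R1 -= -1·R0 → [0,1,-3]
  R2 -= -2·R0 → [0,0,-3]
  R2 -= 0·R1 → [0,0,-3]

L=[[1,0,0],[-1,1,0],[-2,0,1]] U=[[1,1,-1],[0,1,-3],[0,0,-3]]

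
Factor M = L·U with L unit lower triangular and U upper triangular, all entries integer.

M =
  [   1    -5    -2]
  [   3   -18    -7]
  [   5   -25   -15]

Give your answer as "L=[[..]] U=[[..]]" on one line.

  R1 -= 3·R0 → [0,-3,-1]
  R2 -= 5·R0 → [0,0,-5]
  R2 -= 0·R1 → [0,0,-5]

L=[[1,0,0],[3,1,0],[5,0,1]] U=[[1,-5,-2],[0,-3,-1],[0,0,-5]]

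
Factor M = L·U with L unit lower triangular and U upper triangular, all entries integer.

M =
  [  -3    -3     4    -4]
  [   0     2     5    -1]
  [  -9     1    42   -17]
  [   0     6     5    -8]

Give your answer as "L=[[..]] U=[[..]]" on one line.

L=[[1,0,0,0],[0,1,0,0],[3,5,1,0],[0,3,-2,1]] U=[[-3,-3,4,-4],[0,2,5,-1],[0,0,5,0],[0,0,0,-5]]

  r1 -= 0·r0 → [0,2,5,-1]
  r2 -= 3·r0 → [0,10,30,-5]
  r3 -= 0·r0 → [0,6,5,-8]
  r2 -= 5·r1 → [0,0,5,0]
  r3 -= 3·r1 → [0,0,-10,-5]
  r3 -= -2·r2 → [0,0,0,-5]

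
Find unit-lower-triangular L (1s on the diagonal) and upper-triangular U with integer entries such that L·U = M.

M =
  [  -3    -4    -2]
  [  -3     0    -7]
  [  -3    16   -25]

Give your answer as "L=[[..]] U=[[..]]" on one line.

L=[[1,0,0],[1,1,0],[1,5,1]] U=[[-3,-4,-2],[0,4,-5],[0,0,2]]

  r1 -= 1·r0 → [0,4,-5]
  r2 -= 1·r0 → [0,20,-23]
  r2 -= 5·r1 → [0,0,2]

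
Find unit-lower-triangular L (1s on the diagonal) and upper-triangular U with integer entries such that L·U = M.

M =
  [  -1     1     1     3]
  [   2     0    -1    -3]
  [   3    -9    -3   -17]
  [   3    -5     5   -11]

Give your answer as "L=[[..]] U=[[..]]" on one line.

  row1 -= -2·row0 → [0,2,1,3]
  row2 -= -3·row0 → [0,-6,0,-8]
  row3 -= -3·row0 → [0,-2,8,-2]
  row2 -= -3·row1 → [0,0,3,1]
  row3 -= -1·row1 → [0,0,9,1]
  row3 -= 3·row2 → [0,0,0,-2]

L=[[1,0,0,0],[-2,1,0,0],[-3,-3,1,0],[-3,-1,3,1]] U=[[-1,1,1,3],[0,2,1,3],[0,0,3,1],[0,0,0,-2]]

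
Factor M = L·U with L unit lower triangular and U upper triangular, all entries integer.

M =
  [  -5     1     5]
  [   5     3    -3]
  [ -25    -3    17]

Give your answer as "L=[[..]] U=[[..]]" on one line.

  row1 -= -1·row0 → [0,4,2]
  row2 -= 5·row0 → [0,-8,-8]
  row2 -= -2·row1 → [0,0,-4]

L=[[1,0,0],[-1,1,0],[5,-2,1]] U=[[-5,1,5],[0,4,2],[0,0,-4]]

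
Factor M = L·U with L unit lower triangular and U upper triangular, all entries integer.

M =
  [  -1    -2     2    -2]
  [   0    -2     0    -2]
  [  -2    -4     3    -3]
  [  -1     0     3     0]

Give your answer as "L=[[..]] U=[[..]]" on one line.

  R1 -= 0·R0 → [0,-2,0,-2]
  R2 -= 2·R0 → [0,0,-1,1]
  R3 -= 1·R0 → [0,2,1,2]
  R2 -= 0·R1 → [0,0,-1,1]
  R3 -= -1·R1 → [0,0,1,0]
  R3 -= -1·R2 → [0,0,0,1]

L=[[1,0,0,0],[0,1,0,0],[2,0,1,0],[1,-1,-1,1]] U=[[-1,-2,2,-2],[0,-2,0,-2],[0,0,-1,1],[0,0,0,1]]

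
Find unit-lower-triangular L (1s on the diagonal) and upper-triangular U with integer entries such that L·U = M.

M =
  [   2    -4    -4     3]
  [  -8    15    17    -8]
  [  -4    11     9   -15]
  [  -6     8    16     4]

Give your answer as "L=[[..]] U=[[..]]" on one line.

  r1 -= -4·r0 → [0,-1,1,4]
  r2 -= -2·r0 → [0,3,1,-9]
  r3 -= -3·r0 → [0,-4,4,13]
  r2 -= -3·r1 → [0,0,4,3]
  r3 -= 4·r1 → [0,0,0,-3]
  r3 -= 0·r2 → [0,0,0,-3]

L=[[1,0,0,0],[-4,1,0,0],[-2,-3,1,0],[-3,4,0,1]] U=[[2,-4,-4,3],[0,-1,1,4],[0,0,4,3],[0,0,0,-3]]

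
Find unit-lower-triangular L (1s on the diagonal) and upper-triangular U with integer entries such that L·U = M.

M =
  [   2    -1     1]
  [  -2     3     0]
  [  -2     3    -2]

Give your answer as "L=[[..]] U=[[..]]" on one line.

  R1 -= -1·R0 → [0,2,1]
  R2 -= -1·R0 → [0,2,-1]
  R2 -= 1·R1 → [0,0,-2]

L=[[1,0,0],[-1,1,0],[-1,1,1]] U=[[2,-1,1],[0,2,1],[0,0,-2]]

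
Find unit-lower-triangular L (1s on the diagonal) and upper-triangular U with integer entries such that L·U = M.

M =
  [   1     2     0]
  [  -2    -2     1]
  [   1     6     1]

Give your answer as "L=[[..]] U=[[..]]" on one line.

  r1 -= -2·r0 → [0,2,1]
  r2 -= 1·r0 → [0,4,1]
  r2 -= 2·r1 → [0,0,-1]

L=[[1,0,0],[-2,1,0],[1,2,1]] U=[[1,2,0],[0,2,1],[0,0,-1]]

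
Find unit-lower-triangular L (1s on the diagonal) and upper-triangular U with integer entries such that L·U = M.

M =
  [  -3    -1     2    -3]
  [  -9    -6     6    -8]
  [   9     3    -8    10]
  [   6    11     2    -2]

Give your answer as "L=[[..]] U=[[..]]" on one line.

L=[[1,0,0,0],[3,1,0,0],[-3,0,1,0],[-2,-3,-3,1]] U=[[-3,-1,2,-3],[0,-3,0,1],[0,0,-2,1],[0,0,0,-2]]

  row1 -= 3·row0 → [0,-3,0,1]
  row2 -= -3·row0 → [0,0,-2,1]
  row3 -= -2·row0 → [0,9,6,-8]
  row2 -= 0·row1 → [0,0,-2,1]
  row3 -= -3·row1 → [0,0,6,-5]
  row3 -= -3·row2 → [0,0,0,-2]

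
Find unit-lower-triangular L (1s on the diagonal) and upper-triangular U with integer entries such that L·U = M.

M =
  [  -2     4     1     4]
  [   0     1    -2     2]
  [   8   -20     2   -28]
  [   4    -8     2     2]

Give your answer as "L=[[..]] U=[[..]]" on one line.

  r1 -= 0·r0 → [0,1,-2,2]
  r2 -= -4·r0 → [0,-4,6,-12]
  r3 -= -2·r0 → [0,0,4,10]
  r2 -= -4·r1 → [0,0,-2,-4]
  r3 -= 0·r1 → [0,0,4,10]
  r3 -= -2·r2 → [0,0,0,2]

L=[[1,0,0,0],[0,1,0,0],[-4,-4,1,0],[-2,0,-2,1]] U=[[-2,4,1,4],[0,1,-2,2],[0,0,-2,-4],[0,0,0,2]]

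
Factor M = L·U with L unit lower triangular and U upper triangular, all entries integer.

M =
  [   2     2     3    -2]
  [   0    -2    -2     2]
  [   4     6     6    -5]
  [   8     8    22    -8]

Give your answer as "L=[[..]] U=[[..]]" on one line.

  R1 -= 0·R0 → [0,-2,-2,2]
  R2 -= 2·R0 → [0,2,0,-1]
  R3 -= 4·R0 → [0,0,10,0]
  R2 -= -1·R1 → [0,0,-2,1]
  R3 -= 0·R1 → [0,0,10,0]
  R3 -= -5·R2 → [0,0,0,5]

L=[[1,0,0,0],[0,1,0,0],[2,-1,1,0],[4,0,-5,1]] U=[[2,2,3,-2],[0,-2,-2,2],[0,0,-2,1],[0,0,0,5]]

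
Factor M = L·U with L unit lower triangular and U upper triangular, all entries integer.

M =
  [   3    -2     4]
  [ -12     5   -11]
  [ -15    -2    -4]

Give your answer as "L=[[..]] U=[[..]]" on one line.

L=[[1,0,0],[-4,1,0],[-5,4,1]] U=[[3,-2,4],[0,-3,5],[0,0,-4]]

  row1 -= -4·row0 → [0,-3,5]
  row2 -= -5·row0 → [0,-12,16]
  row2 -= 4·row1 → [0,0,-4]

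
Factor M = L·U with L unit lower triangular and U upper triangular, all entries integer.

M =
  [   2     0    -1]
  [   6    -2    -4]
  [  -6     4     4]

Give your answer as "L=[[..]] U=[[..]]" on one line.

  row1 -= 3·row0 → [0,-2,-1]
  row2 -= -3·row0 → [0,4,1]
  row2 -= -2·row1 → [0,0,-1]

L=[[1,0,0],[3,1,0],[-3,-2,1]] U=[[2,0,-1],[0,-2,-1],[0,0,-1]]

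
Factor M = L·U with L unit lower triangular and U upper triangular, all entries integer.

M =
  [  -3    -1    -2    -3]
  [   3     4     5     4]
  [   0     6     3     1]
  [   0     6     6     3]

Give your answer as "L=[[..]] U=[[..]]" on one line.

L=[[1,0,0,0],[-1,1,0,0],[0,2,1,0],[0,2,0,1]] U=[[-3,-1,-2,-3],[0,3,3,1],[0,0,-3,-1],[0,0,0,1]]

  r1 -= -1·r0 → [0,3,3,1]
  r2 -= 0·r0 → [0,6,3,1]
  r3 -= 0·r0 → [0,6,6,3]
  r2 -= 2·r1 → [0,0,-3,-1]
  r3 -= 2·r1 → [0,0,0,1]
  r3 -= 0·r2 → [0,0,0,1]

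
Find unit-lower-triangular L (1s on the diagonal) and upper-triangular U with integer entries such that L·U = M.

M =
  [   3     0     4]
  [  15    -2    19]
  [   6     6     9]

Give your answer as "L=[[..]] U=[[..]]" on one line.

  row1 -= 5·row0 → [0,-2,-1]
  row2 -= 2·row0 → [0,6,1]
  row2 -= -3·row1 → [0,0,-2]

L=[[1,0,0],[5,1,0],[2,-3,1]] U=[[3,0,4],[0,-2,-1],[0,0,-2]]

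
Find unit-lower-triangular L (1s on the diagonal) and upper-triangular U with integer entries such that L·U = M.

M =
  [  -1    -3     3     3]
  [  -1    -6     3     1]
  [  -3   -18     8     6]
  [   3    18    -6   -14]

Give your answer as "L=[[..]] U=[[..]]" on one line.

  r1 -= 1·r0 → [0,-3,0,-2]
  r2 -= 3·r0 → [0,-9,-1,-3]
  r3 -= -3·r0 → [0,9,3,-5]
  r2 -= 3·r1 → [0,0,-1,3]
  r3 -= -3·r1 → [0,0,3,-11]
  r3 -= -3·r2 → [0,0,0,-2]

L=[[1,0,0,0],[1,1,0,0],[3,3,1,0],[-3,-3,-3,1]] U=[[-1,-3,3,3],[0,-3,0,-2],[0,0,-1,3],[0,0,0,-2]]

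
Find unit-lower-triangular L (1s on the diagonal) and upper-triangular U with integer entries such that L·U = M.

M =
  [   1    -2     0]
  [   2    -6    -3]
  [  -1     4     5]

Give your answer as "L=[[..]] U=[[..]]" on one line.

L=[[1,0,0],[2,1,0],[-1,-1,1]] U=[[1,-2,0],[0,-2,-3],[0,0,2]]

  row1 -= 2·row0 → [0,-2,-3]
  row2 -= -1·row0 → [0,2,5]
  row2 -= -1·row1 → [0,0,2]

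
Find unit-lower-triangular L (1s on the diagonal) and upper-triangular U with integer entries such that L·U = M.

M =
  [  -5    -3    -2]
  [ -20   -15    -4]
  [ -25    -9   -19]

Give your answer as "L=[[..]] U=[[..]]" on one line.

  row1 -= 4·row0 → [0,-3,4]
  row2 -= 5·row0 → [0,6,-9]
  row2 -= -2·row1 → [0,0,-1]

L=[[1,0,0],[4,1,0],[5,-2,1]] U=[[-5,-3,-2],[0,-3,4],[0,0,-1]]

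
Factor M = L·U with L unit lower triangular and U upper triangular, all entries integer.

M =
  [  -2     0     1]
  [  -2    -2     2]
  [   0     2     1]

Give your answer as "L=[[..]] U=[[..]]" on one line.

L=[[1,0,0],[1,1,0],[0,-1,1]] U=[[-2,0,1],[0,-2,1],[0,0,2]]

  r1 -= 1·r0 → [0,-2,1]
  r2 -= 0·r0 → [0,2,1]
  r2 -= -1·r1 → [0,0,2]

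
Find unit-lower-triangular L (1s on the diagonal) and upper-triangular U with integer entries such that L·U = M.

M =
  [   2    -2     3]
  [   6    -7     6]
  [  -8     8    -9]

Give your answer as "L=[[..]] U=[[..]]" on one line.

  row1 -= 3·row0 → [0,-1,-3]
  row2 -= -4·row0 → [0,0,3]
  row2 -= 0·row1 → [0,0,3]

L=[[1,0,0],[3,1,0],[-4,0,1]] U=[[2,-2,3],[0,-1,-3],[0,0,3]]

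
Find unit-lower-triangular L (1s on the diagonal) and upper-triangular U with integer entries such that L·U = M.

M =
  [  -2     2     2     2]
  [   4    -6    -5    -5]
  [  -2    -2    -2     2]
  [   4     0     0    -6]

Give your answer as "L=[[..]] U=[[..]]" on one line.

  row1 -= -2·row0 → [0,-2,-1,-1]
  row2 -= 1·row0 → [0,-4,-4,0]
  row3 -= -2·row0 → [0,4,4,-2]
  row2 -= 2·row1 → [0,0,-2,2]
  row3 -= -2·row1 → [0,0,2,-4]
  row3 -= -1·row2 → [0,0,0,-2]

L=[[1,0,0,0],[-2,1,0,0],[1,2,1,0],[-2,-2,-1,1]] U=[[-2,2,2,2],[0,-2,-1,-1],[0,0,-2,2],[0,0,0,-2]]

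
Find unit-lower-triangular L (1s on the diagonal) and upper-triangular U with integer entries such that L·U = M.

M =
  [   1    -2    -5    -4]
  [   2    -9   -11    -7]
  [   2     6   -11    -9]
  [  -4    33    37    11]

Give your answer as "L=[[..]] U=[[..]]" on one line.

  R1 -= 2·R0 → [0,-5,-1,1]
  R2 -= 2·R0 → [0,10,-1,-1]
  R3 -= -4·R0 → [0,25,17,-5]
  R2 -= -2·R1 → [0,0,-3,1]
  R3 -= -5·R1 → [0,0,12,0]
  R3 -= -4·R2 → [0,0,0,4]

L=[[1,0,0,0],[2,1,0,0],[2,-2,1,0],[-4,-5,-4,1]] U=[[1,-2,-5,-4],[0,-5,-1,1],[0,0,-3,1],[0,0,0,4]]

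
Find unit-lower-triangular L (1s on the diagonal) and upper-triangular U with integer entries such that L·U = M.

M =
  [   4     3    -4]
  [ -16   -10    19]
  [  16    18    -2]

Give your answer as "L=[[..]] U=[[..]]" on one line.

  r1 -= -4·r0 → [0,2,3]
  r2 -= 4·r0 → [0,6,14]
  r2 -= 3·r1 → [0,0,5]

L=[[1,0,0],[-4,1,0],[4,3,1]] U=[[4,3,-4],[0,2,3],[0,0,5]]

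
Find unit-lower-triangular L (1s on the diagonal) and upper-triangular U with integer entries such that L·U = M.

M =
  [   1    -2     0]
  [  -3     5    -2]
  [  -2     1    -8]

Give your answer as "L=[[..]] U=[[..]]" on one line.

  row1 -= -3·row0 → [0,-1,-2]
  row2 -= -2·row0 → [0,-3,-8]
  row2 -= 3·row1 → [0,0,-2]

L=[[1,0,0],[-3,1,0],[-2,3,1]] U=[[1,-2,0],[0,-1,-2],[0,0,-2]]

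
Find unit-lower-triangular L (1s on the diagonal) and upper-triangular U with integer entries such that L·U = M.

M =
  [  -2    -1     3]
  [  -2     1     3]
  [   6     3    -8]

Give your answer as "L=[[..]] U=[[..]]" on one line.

L=[[1,0,0],[1,1,0],[-3,0,1]] U=[[-2,-1,3],[0,2,0],[0,0,1]]

  R1 -= 1·R0 → [0,2,0]
  R2 -= -3·R0 → [0,0,1]
  R2 -= 0·R1 → [0,0,1]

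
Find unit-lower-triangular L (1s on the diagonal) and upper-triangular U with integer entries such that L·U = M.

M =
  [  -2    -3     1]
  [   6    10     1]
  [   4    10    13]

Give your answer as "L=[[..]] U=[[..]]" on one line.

L=[[1,0,0],[-3,1,0],[-2,4,1]] U=[[-2,-3,1],[0,1,4],[0,0,-1]]

  R1 -= -3·R0 → [0,1,4]
  R2 -= -2·R0 → [0,4,15]
  R2 -= 4·R1 → [0,0,-1]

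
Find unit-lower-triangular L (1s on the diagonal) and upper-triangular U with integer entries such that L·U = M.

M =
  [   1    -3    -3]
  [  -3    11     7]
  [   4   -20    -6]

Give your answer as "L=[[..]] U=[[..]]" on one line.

L=[[1,0,0],[-3,1,0],[4,-4,1]] U=[[1,-3,-3],[0,2,-2],[0,0,-2]]

  r1 -= -3·r0 → [0,2,-2]
  r2 -= 4·r0 → [0,-8,6]
  r2 -= -4·r1 → [0,0,-2]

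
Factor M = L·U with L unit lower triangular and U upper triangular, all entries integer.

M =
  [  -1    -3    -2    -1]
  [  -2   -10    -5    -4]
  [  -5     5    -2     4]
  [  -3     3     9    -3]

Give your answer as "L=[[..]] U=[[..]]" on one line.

  R1 -= 2·R0 → [0,-4,-1,-2]
  R2 -= 5·R0 → [0,20,8,9]
  R3 -= 3·R0 → [0,12,15,0]
  R2 -= -5·R1 → [0,0,3,-1]
  R3 -= -3·R1 → [0,0,12,-6]
  R3 -= 4·R2 → [0,0,0,-2]

L=[[1,0,0,0],[2,1,0,0],[5,-5,1,0],[3,-3,4,1]] U=[[-1,-3,-2,-1],[0,-4,-1,-2],[0,0,3,-1],[0,0,0,-2]]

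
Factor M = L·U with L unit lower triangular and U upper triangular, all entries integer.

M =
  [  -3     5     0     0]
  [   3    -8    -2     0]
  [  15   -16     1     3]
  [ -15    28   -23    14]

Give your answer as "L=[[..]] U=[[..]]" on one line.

L=[[1,0,0,0],[-1,1,0,0],[-5,-3,1,0],[5,-1,5,1]] U=[[-3,5,0,0],[0,-3,-2,0],[0,0,-5,3],[0,0,0,-1]]

  r1 -= -1·r0 → [0,-3,-2,0]
  r2 -= -5·r0 → [0,9,1,3]
  r3 -= 5·r0 → [0,3,-23,14]
  r2 -= -3·r1 → [0,0,-5,3]
  r3 -= -1·r1 → [0,0,-25,14]
  r3 -= 5·r2 → [0,0,0,-1]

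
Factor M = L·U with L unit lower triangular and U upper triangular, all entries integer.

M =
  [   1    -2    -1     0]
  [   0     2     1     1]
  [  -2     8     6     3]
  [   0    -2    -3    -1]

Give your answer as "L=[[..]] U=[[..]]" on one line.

L=[[1,0,0,0],[0,1,0,0],[-2,2,1,0],[0,-1,-1,1]] U=[[1,-2,-1,0],[0,2,1,1],[0,0,2,1],[0,0,0,1]]

  row1 -= 0·row0 → [0,2,1,1]
  row2 -= -2·row0 → [0,4,4,3]
  row3 -= 0·row0 → [0,-2,-3,-1]
  row2 -= 2·row1 → [0,0,2,1]
  row3 -= -1·row1 → [0,0,-2,0]
  row3 -= -1·row2 → [0,0,0,1]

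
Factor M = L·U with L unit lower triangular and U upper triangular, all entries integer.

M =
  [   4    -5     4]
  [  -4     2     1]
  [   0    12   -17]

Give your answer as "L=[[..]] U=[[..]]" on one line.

L=[[1,0,0],[-1,1,0],[0,-4,1]] U=[[4,-5,4],[0,-3,5],[0,0,3]]

  row1 -= -1·row0 → [0,-3,5]
  row2 -= 0·row0 → [0,12,-17]
  row2 -= -4·row1 → [0,0,3]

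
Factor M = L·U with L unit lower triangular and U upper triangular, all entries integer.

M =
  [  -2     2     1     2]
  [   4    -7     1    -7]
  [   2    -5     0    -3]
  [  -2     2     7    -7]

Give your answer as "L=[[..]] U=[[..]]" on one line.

L=[[1,0,0,0],[-2,1,0,0],[-1,1,1,0],[1,0,-3,1]] U=[[-2,2,1,2],[0,-3,3,-3],[0,0,-2,2],[0,0,0,-3]]

  r1 -= -2·r0 → [0,-3,3,-3]
  r2 -= -1·r0 → [0,-3,1,-1]
  r3 -= 1·r0 → [0,0,6,-9]
  r2 -= 1·r1 → [0,0,-2,2]
  r3 -= 0·r1 → [0,0,6,-9]
  r3 -= -3·r2 → [0,0,0,-3]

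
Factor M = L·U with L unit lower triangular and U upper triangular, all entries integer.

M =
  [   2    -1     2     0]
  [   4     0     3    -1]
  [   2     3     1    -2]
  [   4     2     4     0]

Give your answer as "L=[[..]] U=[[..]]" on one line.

L=[[1,0,0,0],[2,1,0,0],[1,2,1,0],[2,2,2,1]] U=[[2,-1,2,0],[0,2,-1,-1],[0,0,1,0],[0,0,0,2]]

  R1 -= 2·R0 → [0,2,-1,-1]
  R2 -= 1·R0 → [0,4,-1,-2]
  R3 -= 2·R0 → [0,4,0,0]
  R2 -= 2·R1 → [0,0,1,0]
  R3 -= 2·R1 → [0,0,2,2]
  R3 -= 2·R2 → [0,0,0,2]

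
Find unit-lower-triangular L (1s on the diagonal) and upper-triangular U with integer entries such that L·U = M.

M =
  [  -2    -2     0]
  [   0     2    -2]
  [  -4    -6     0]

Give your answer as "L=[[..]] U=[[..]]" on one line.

  r1 -= 0·r0 → [0,2,-2]
  r2 -= 2·r0 → [0,-2,0]
  r2 -= -1·r1 → [0,0,-2]

L=[[1,0,0],[0,1,0],[2,-1,1]] U=[[-2,-2,0],[0,2,-2],[0,0,-2]]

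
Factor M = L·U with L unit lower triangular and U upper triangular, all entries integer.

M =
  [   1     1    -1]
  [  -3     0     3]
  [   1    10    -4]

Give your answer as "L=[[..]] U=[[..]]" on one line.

L=[[1,0,0],[-3,1,0],[1,3,1]] U=[[1,1,-1],[0,3,0],[0,0,-3]]

  r1 -= -3·r0 → [0,3,0]
  r2 -= 1·r0 → [0,9,-3]
  r2 -= 3·r1 → [0,0,-3]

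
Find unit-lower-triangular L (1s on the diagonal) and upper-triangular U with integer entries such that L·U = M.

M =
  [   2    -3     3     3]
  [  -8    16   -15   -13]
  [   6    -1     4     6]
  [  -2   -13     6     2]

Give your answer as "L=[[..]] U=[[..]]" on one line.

  r1 -= -4·r0 → [0,4,-3,-1]
  r2 -= 3·r0 → [0,8,-5,-3]
  r3 -= -1·r0 → [0,-16,9,5]
  r2 -= 2·r1 → [0,0,1,-1]
  r3 -= -4·r1 → [0,0,-3,1]
  r3 -= -3·r2 → [0,0,0,-2]

L=[[1,0,0,0],[-4,1,0,0],[3,2,1,0],[-1,-4,-3,1]] U=[[2,-3,3,3],[0,4,-3,-1],[0,0,1,-1],[0,0,0,-2]]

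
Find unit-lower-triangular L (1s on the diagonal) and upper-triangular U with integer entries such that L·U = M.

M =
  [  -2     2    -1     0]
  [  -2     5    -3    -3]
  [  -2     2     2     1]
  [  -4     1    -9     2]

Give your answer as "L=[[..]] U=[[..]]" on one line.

  r1 -= 1·r0 → [0,3,-2,-3]
  r2 -= 1·r0 → [0,0,3,1]
  r3 -= 2·r0 → [0,-3,-7,2]
  r2 -= 0·r1 → [0,0,3,1]
  r3 -= -1·r1 → [0,0,-9,-1]
  r3 -= -3·r2 → [0,0,0,2]

L=[[1,0,0,0],[1,1,0,0],[1,0,1,0],[2,-1,-3,1]] U=[[-2,2,-1,0],[0,3,-2,-3],[0,0,3,1],[0,0,0,2]]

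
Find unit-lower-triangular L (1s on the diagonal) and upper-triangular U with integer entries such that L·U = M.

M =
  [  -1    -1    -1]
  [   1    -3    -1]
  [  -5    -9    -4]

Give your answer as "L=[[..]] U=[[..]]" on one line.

  r1 -= -1·r0 → [0,-4,-2]
  r2 -= 5·r0 → [0,-4,1]
  r2 -= 1·r1 → [0,0,3]

L=[[1,0,0],[-1,1,0],[5,1,1]] U=[[-1,-1,-1],[0,-4,-2],[0,0,3]]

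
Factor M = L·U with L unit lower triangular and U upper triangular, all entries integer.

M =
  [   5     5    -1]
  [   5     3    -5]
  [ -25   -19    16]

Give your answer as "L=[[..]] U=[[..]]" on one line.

L=[[1,0,0],[1,1,0],[-5,-3,1]] U=[[5,5,-1],[0,-2,-4],[0,0,-1]]

  row1 -= 1·row0 → [0,-2,-4]
  row2 -= -5·row0 → [0,6,11]
  row2 -= -3·row1 → [0,0,-1]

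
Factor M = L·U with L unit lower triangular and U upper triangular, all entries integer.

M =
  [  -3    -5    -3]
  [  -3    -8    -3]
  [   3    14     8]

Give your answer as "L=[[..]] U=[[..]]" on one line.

  r1 -= 1·r0 → [0,-3,0]
  r2 -= -1·r0 → [0,9,5]
  r2 -= -3·r1 → [0,0,5]

L=[[1,0,0],[1,1,0],[-1,-3,1]] U=[[-3,-5,-3],[0,-3,0],[0,0,5]]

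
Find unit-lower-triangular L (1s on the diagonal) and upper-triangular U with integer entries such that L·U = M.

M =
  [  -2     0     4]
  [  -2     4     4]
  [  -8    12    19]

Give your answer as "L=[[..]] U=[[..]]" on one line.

  r1 -= 1·r0 → [0,4,0]
  r2 -= 4·r0 → [0,12,3]
  r2 -= 3·r1 → [0,0,3]

L=[[1,0,0],[1,1,0],[4,3,1]] U=[[-2,0,4],[0,4,0],[0,0,3]]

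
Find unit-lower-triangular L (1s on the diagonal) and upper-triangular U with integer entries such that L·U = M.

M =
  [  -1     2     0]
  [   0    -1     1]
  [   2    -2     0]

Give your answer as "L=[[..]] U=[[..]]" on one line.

L=[[1,0,0],[0,1,0],[-2,-2,1]] U=[[-1,2,0],[0,-1,1],[0,0,2]]

  R1 -= 0·R0 → [0,-1,1]
  R2 -= -2·R0 → [0,2,0]
  R2 -= -2·R1 → [0,0,2]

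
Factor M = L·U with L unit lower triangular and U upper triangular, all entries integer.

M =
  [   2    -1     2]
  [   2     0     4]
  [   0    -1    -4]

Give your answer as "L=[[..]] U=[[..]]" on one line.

L=[[1,0,0],[1,1,0],[0,-1,1]] U=[[2,-1,2],[0,1,2],[0,0,-2]]

  row1 -= 1·row0 → [0,1,2]
  row2 -= 0·row0 → [0,-1,-4]
  row2 -= -1·row1 → [0,0,-2]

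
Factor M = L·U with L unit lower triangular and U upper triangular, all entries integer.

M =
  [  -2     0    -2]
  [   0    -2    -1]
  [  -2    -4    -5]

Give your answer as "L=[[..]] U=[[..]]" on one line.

  R1 -= 0·R0 → [0,-2,-1]
  R2 -= 1·R0 → [0,-4,-3]
  R2 -= 2·R1 → [0,0,-1]

L=[[1,0,0],[0,1,0],[1,2,1]] U=[[-2,0,-2],[0,-2,-1],[0,0,-1]]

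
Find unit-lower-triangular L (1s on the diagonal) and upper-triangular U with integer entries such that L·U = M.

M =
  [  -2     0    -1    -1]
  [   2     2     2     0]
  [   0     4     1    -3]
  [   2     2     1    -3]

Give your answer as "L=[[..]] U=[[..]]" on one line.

L=[[1,0,0,0],[-1,1,0,0],[0,2,1,0],[-1,1,1,1]] U=[[-2,0,-1,-1],[0,2,1,-1],[0,0,-1,-1],[0,0,0,-2]]

  R1 -= -1·R0 → [0,2,1,-1]
  R2 -= 0·R0 → [0,4,1,-3]
  R3 -= -1·R0 → [0,2,0,-4]
  R2 -= 2·R1 → [0,0,-1,-1]
  R3 -= 1·R1 → [0,0,-1,-3]
  R3 -= 1·R2 → [0,0,0,-2]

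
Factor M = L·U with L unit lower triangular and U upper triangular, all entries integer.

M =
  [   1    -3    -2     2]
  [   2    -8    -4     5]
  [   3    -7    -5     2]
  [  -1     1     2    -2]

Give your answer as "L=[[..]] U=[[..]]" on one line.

  row1 -= 2·row0 → [0,-2,0,1]
  row2 -= 3·row0 → [0,2,1,-4]
  row3 -= -1·row0 → [0,-2,0,0]
  row2 -= -1·row1 → [0,0,1,-3]
  row3 -= 1·row1 → [0,0,0,-1]
  row3 -= 0·row2 → [0,0,0,-1]

L=[[1,0,0,0],[2,1,0,0],[3,-1,1,0],[-1,1,0,1]] U=[[1,-3,-2,2],[0,-2,0,1],[0,0,1,-3],[0,0,0,-1]]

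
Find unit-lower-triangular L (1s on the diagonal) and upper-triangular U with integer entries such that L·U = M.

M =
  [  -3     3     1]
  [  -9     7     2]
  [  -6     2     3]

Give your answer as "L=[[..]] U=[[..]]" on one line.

  R1 -= 3·R0 → [0,-2,-1]
  R2 -= 2·R0 → [0,-4,1]
  R2 -= 2·R1 → [0,0,3]

L=[[1,0,0],[3,1,0],[2,2,1]] U=[[-3,3,1],[0,-2,-1],[0,0,3]]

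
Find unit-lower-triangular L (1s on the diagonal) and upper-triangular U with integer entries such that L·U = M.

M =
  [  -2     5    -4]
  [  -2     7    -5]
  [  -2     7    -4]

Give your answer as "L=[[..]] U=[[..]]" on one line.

  r1 -= 1·r0 → [0,2,-1]
  r2 -= 1·r0 → [0,2,0]
  r2 -= 1·r1 → [0,0,1]

L=[[1,0,0],[1,1,0],[1,1,1]] U=[[-2,5,-4],[0,2,-1],[0,0,1]]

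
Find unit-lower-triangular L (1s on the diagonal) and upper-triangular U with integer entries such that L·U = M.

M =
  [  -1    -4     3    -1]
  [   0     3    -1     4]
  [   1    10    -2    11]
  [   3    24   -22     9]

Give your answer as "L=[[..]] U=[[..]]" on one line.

L=[[1,0,0,0],[0,1,0,0],[-1,2,1,0],[-3,4,-3,1]] U=[[-1,-4,3,-1],[0,3,-1,4],[0,0,3,2],[0,0,0,-4]]

  R1 -= 0·R0 → [0,3,-1,4]
  R2 -= -1·R0 → [0,6,1,10]
  R3 -= -3·R0 → [0,12,-13,6]
  R2 -= 2·R1 → [0,0,3,2]
  R3 -= 4·R1 → [0,0,-9,-10]
  R3 -= -3·R2 → [0,0,0,-4]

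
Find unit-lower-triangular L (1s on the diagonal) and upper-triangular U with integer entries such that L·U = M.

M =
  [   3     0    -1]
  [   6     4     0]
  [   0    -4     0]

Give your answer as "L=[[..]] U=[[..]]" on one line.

L=[[1,0,0],[2,1,0],[0,-1,1]] U=[[3,0,-1],[0,4,2],[0,0,2]]

  r1 -= 2·r0 → [0,4,2]
  r2 -= 0·r0 → [0,-4,0]
  r2 -= -1·r1 → [0,0,2]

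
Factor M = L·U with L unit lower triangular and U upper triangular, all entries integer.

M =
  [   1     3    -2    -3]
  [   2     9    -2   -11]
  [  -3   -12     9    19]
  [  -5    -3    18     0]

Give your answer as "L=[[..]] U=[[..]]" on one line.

L=[[1,0,0,0],[2,1,0,0],[-3,-1,1,0],[-5,4,0,1]] U=[[1,3,-2,-3],[0,3,2,-5],[0,0,5,5],[0,0,0,5]]

  row1 -= 2·row0 → [0,3,2,-5]
  row2 -= -3·row0 → [0,-3,3,10]
  row3 -= -5·row0 → [0,12,8,-15]
  row2 -= -1·row1 → [0,0,5,5]
  row3 -= 4·row1 → [0,0,0,5]
  row3 -= 0·row2 → [0,0,0,5]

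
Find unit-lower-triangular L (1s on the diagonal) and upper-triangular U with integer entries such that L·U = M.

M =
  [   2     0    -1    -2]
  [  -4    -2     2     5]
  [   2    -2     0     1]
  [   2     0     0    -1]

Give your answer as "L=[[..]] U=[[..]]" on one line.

L=[[1,0,0,0],[-2,1,0,0],[1,1,1,0],[1,0,1,1]] U=[[2,0,-1,-2],[0,-2,0,1],[0,0,1,2],[0,0,0,-1]]

  r1 -= -2·r0 → [0,-2,0,1]
  r2 -= 1·r0 → [0,-2,1,3]
  r3 -= 1·r0 → [0,0,1,1]
  r2 -= 1·r1 → [0,0,1,2]
  r3 -= 0·r1 → [0,0,1,1]
  r3 -= 1·r2 → [0,0,0,-1]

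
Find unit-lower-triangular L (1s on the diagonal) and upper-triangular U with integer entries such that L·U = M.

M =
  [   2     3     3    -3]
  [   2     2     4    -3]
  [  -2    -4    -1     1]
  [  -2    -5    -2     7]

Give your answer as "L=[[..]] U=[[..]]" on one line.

  row1 -= 1·row0 → [0,-1,1,0]
  row2 -= -1·row0 → [0,-1,2,-2]
  row3 -= -1·row0 → [0,-2,1,4]
  row2 -= 1·row1 → [0,0,1,-2]
  row3 -= 2·row1 → [0,0,-1,4]
  row3 -= -1·row2 → [0,0,0,2]

L=[[1,0,0,0],[1,1,0,0],[-1,1,1,0],[-1,2,-1,1]] U=[[2,3,3,-3],[0,-1,1,0],[0,0,1,-2],[0,0,0,2]]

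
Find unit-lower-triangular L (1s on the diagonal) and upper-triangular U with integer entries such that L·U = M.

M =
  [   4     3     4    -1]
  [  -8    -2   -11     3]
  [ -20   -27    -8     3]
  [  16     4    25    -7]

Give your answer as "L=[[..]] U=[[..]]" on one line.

L=[[1,0,0,0],[-2,1,0,0],[-5,-3,1,0],[4,-2,1,1]] U=[[4,3,4,-1],[0,4,-3,1],[0,0,3,1],[0,0,0,-2]]

  r1 -= -2·r0 → [0,4,-3,1]
  r2 -= -5·r0 → [0,-12,12,-2]
  r3 -= 4·r0 → [0,-8,9,-3]
  r2 -= -3·r1 → [0,0,3,1]
  r3 -= -2·r1 → [0,0,3,-1]
  r3 -= 1·r2 → [0,0,0,-2]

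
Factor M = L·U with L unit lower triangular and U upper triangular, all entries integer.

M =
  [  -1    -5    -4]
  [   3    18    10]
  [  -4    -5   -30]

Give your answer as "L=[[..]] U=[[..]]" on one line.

L=[[1,0,0],[-3,1,0],[4,5,1]] U=[[-1,-5,-4],[0,3,-2],[0,0,-4]]

  r1 -= -3·r0 → [0,3,-2]
  r2 -= 4·r0 → [0,15,-14]
  r2 -= 5·r1 → [0,0,-4]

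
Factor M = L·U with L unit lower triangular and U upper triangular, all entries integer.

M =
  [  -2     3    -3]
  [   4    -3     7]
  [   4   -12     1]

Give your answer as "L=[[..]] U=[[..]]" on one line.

  row1 -= -2·row0 → [0,3,1]
  row2 -= -2·row0 → [0,-6,-5]
  row2 -= -2·row1 → [0,0,-3]

L=[[1,0,0],[-2,1,0],[-2,-2,1]] U=[[-2,3,-3],[0,3,1],[0,0,-3]]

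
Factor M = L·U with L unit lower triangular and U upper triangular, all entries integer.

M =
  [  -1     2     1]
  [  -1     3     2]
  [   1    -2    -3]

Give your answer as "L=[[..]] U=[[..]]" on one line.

  R1 -= 1·R0 → [0,1,1]
  R2 -= -1·R0 → [0,0,-2]
  R2 -= 0·R1 → [0,0,-2]

L=[[1,0,0],[1,1,0],[-1,0,1]] U=[[-1,2,1],[0,1,1],[0,0,-2]]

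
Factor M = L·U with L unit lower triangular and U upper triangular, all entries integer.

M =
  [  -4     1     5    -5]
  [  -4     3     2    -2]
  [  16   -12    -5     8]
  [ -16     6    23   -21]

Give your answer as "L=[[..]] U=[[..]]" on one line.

L=[[1,0,0,0],[1,1,0,0],[-4,-4,1,0],[4,1,2,1]] U=[[-4,1,5,-5],[0,2,-3,3],[0,0,3,0],[0,0,0,-4]]

  R1 -= 1·R0 → [0,2,-3,3]
  R2 -= -4·R0 → [0,-8,15,-12]
  R3 -= 4·R0 → [0,2,3,-1]
  R2 -= -4·R1 → [0,0,3,0]
  R3 -= 1·R1 → [0,0,6,-4]
  R3 -= 2·R2 → [0,0,0,-4]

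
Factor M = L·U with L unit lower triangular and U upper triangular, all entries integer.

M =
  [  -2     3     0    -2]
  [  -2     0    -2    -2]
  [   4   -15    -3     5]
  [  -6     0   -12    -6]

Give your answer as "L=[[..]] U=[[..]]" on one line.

  r1 -= 1·r0 → [0,-3,-2,0]
  r2 -= -2·r0 → [0,-9,-3,1]
  r3 -= 3·r0 → [0,-9,-12,0]
  r2 -= 3·r1 → [0,0,3,1]
  r3 -= 3·r1 → [0,0,-6,0]
  r3 -= -2·r2 → [0,0,0,2]

L=[[1,0,0,0],[1,1,0,0],[-2,3,1,0],[3,3,-2,1]] U=[[-2,3,0,-2],[0,-3,-2,0],[0,0,3,1],[0,0,0,2]]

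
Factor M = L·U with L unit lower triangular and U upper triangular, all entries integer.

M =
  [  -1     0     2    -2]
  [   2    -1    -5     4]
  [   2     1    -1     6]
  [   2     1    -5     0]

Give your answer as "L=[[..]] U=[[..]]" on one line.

  row1 -= -2·row0 → [0,-1,-1,0]
  row2 -= -2·row0 → [0,1,3,2]
  row3 -= -2·row0 → [0,1,-1,-4]
  row2 -= -1·row1 → [0,0,2,2]
  row3 -= -1·row1 → [0,0,-2,-4]
  row3 -= -1·row2 → [0,0,0,-2]

L=[[1,0,0,0],[-2,1,0,0],[-2,-1,1,0],[-2,-1,-1,1]] U=[[-1,0,2,-2],[0,-1,-1,0],[0,0,2,2],[0,0,0,-2]]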